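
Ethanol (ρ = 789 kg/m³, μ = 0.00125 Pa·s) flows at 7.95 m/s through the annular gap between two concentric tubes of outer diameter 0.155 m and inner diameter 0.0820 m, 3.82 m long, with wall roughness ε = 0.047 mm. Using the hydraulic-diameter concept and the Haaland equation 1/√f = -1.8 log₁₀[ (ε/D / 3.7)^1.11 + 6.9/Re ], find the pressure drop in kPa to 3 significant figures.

ΔP ≈ 24.4 kPa

Hydraulic diameter D_h = 4A/P = D_o - D_i = 0.155 - 0.082 = 0.073 m.
Re = ρVD_h/μ = 789·7.95·0.073/0.00125 = 3.663e+05.
ε/D_h = 4.7e-05/0.073 = 0.000644; Haaland gives 1/√f = -1.8 log₁₀[6.71e-05+1.88e-05] = 7.318, so f = 0.01867.
ΔP = f(L/D_h)(ρV²/2) = 0.01867·3.82/0.073·2.493e+04 = 2.436e+04 Pa.
ΔP = 24.4 kPa.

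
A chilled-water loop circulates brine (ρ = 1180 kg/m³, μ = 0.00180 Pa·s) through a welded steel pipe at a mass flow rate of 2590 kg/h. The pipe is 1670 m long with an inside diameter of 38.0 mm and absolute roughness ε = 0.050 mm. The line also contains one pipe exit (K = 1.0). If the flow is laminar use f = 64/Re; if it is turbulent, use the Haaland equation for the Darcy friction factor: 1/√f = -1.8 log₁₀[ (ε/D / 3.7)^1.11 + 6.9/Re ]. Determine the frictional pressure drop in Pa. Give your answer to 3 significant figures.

ṁ = 2590 kg/h = 2590/3600 = 0.7194 kg/s.
A = πD²/4 = π(0.038)²/4 = 0.001134 m²; mean velocity V = ṁ/(ρA) = 0.7194/(1180 · 0.001134) = 0.5376 m/s.
Reynolds number Re = ρVD/μ = 1180 · 0.5376 · 0.038 / 0.0018 = 1.339e+04.
Re > 4000 → turbulent. Relative roughness ε/D = 5e-05/0.038 = 0.00132. Haaland: 1/√f = -1.8 log₁₀[(0.00132/3.7)^1.11 + 6.9/1.339e+04] = -1.8 log₁₀[0.000148 + 0.000515] = 5.72, so f = 0.03056.
Total minor-loss coefficient ΣK = 1·1 = 1.
ΔP = [f·L/D + ΣK]·(ρV²/2) = [0.03056·1670/0.038 + 1]·(1180·0.5376²/2) = [1343 + 1]·170.5 = 2.292e+05 Pa.

ΔP ≈ 229000 Pa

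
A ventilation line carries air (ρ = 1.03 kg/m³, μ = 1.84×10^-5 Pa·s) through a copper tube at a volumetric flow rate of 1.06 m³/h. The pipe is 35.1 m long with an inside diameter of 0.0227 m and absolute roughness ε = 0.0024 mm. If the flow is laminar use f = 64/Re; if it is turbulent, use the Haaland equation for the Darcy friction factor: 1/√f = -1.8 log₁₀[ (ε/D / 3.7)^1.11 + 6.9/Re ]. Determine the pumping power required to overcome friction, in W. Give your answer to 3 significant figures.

P ≈ 0.00859 W

Q = 1.06 m³/h = 1.06/3600 = 0.0002944 m³/s.
Cross-sectional area A = πD²/4 = π(0.0227)²/4 = 0.0004047 m²; mean velocity V = Q/A = 0.0002944/0.0004047 = 0.7275 m/s.
Reynolds number Re = ρVD/μ = 1.03 · 0.7275 · 0.0227 / 1.84e-05 = 924.5.
Re < 2300 → laminar flow, so f = 64/Re = 64/924.5 = 0.06923 (the turbulent correlation is not needed).
Darcy-Weisbach: ΔP = f(L/D)(ρV²/2) = 0.06923·(35.1/0.0227)·(1.03·0.7275²/2) = 0.06923·1546·0.2726 = 29.18 Pa.
Pumping power P = QΔP = 0.0002944·29.18 = 0.008592 W = 0.00859 W.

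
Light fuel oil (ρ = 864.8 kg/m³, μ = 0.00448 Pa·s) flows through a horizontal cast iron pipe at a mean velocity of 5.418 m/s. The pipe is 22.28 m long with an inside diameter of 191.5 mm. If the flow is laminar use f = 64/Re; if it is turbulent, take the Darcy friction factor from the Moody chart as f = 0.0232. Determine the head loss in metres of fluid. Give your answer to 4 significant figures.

h_f ≈ 4.038 m

Reynolds number Re = ρVD/μ = 864.8 · 5.418 · 0.1915 / 0.00448 = 2.003e+05.
Re > 4000 → turbulent; use the Moody-chart value f = 0.0232.
Darcy-Weisbach: ΔP = f(L/D)(ρV²/2) = 0.0232·(22.28/0.1915)·(864.8·5.418²/2) = 0.0232·116.3·1.269e+04 = 3.426e+04 Pa.
Head loss h_f = ΔP/(ρg) = 3.426e+04/(864.8·9.81) = 4.038 m.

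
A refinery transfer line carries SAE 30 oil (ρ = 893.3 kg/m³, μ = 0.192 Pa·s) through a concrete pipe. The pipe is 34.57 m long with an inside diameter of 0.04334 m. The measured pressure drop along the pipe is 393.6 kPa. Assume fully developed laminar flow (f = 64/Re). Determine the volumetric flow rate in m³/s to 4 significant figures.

Q ≈ 0.005135 m³/s

For laminar flow, f = 64/Re with Re = ρVD/μ, so Darcy-Weisbach reduces to ΔP = 32μLV/D². Solving for V: V = ΔP·D²/(32μL) = 3.936e+05·(0.04334)²/(32·0.192·34.57) = 3.481 m/s.
Check: Re = ρVD/μ = 893.3·3.481·0.04334/0.192 = 701.9 < 2300, so the laminar assumption holds.
Q = V·A = 3.481·(π/4·0.04334²) = 0.005135 m³/s = 0.005135 m³/s.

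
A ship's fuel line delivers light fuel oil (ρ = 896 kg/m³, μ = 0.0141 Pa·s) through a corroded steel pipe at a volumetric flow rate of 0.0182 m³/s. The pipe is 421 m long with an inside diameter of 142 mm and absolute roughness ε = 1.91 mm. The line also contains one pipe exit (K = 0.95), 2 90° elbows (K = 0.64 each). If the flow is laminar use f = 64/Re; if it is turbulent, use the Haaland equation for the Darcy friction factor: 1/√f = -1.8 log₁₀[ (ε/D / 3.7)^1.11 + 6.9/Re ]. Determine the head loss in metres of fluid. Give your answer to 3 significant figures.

h_f ≈ 9.40 m

Cross-sectional area A = πD²/4 = π(0.142)²/4 = 0.01584 m²; mean velocity V = Q/A = 0.0182/0.01584 = 1.149 m/s.
Reynolds number Re = ρVD/μ = 896 · 1.149 · 0.142 / 0.0141 = 1.037e+04.
Re > 4000 → turbulent. Relative roughness ε/D = 0.00191/0.142 = 0.0135. Haaland: 1/√f = -1.8 log₁₀[(0.0135/3.7)^1.11 + 6.9/1.037e+04] = -1.8 log₁₀[0.00196 + 0.000665] = 4.646, so f = 0.04634.
Total minor-loss coefficient ΣK = 1·0.95 + 2·0.64 = 2.23.
ΔP = [f·L/D + ΣK]·(ρV²/2) = [0.04634·421/0.142 + 2.23]·(896·1.149²/2) = [137.4 + 2.23]·591.7 = 8.26e+04 Pa.
Head loss h_f = ΔP/(ρg) = 8.26e+04/(896·9.81) = 9.40 m.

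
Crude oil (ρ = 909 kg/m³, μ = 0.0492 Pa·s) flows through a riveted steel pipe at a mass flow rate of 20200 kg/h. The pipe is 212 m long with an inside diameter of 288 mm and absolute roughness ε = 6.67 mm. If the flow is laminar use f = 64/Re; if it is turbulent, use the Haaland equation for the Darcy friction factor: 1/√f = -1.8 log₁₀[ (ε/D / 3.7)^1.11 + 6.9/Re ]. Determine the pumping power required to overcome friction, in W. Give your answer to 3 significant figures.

P ≈ 2.35 W

ṁ = 20200 kg/h = 20200/3600 = 5.611 kg/s.
A = πD²/4 = π(0.288)²/4 = 0.06514 m²; mean velocity V = ṁ/(ρA) = 5.611/(909 · 0.06514) = 0.09476 m/s.
Reynolds number Re = ρVD/μ = 909 · 0.09476 · 0.288 / 0.0492 = 504.2.
Re < 2300 → laminar flow, so f = 64/Re = 64/504.2 = 0.1269 (the turbulent correlation is not needed).
Darcy-Weisbach: ΔP = f(L/D)(ρV²/2) = 0.1269·(212/0.288)·(909·0.09476²/2) = 0.1269·736.1·4.081 = 381.3 Pa.
Q = ṁ/ρ = 5.611/909 = 0.006173 m³/s.
Pumping power P = QΔP = 0.006173·381.3 = 2.354 W = 2.35 W.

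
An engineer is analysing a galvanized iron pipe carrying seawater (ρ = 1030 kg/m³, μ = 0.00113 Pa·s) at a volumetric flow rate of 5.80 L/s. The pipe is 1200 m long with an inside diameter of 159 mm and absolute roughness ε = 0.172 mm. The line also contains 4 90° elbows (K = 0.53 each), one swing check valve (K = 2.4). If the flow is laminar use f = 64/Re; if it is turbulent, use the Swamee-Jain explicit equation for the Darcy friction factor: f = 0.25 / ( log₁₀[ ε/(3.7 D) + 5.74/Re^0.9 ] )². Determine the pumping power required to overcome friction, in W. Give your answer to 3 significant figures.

Q = 5.80 L/s = 5.80/1000 = 0.0058 m³/s.
Cross-sectional area A = πD²/4 = π(0.159)²/4 = 0.01986 m²; mean velocity V = Q/A = 0.0058/0.01986 = 0.2921 m/s.
Reynolds number Re = ρVD/μ = 1030 · 0.2921 · 0.159 / 0.00113 = 4.234e+04.
Re > 4000 → turbulent. Relative roughness ε/D = 0.000172/0.159 = 0.00108. Swamee-Jain: f = 0.25/(log₁₀[0.00108/3.7 + 5.74/4.234e+04^0.9])² = 0.25/(log₁₀[0.000292 + 0.000393])² = 0.25/(-3.164)² = 0.02498.
Total minor-loss coefficient ΣK = 4·0.53 + 1·2.4 = 4.52.
ΔP = [f·L/D + ΣK]·(ρV²/2) = [0.02498·1200/0.159 + 4.52]·(1030·0.2921²/2) = [188.5 + 4.52]·43.94 = 8482 Pa.
Pumping power P = QΔP = 0.0058·8482 = 49.20 W = 49.2 W.

P ≈ 49.2 W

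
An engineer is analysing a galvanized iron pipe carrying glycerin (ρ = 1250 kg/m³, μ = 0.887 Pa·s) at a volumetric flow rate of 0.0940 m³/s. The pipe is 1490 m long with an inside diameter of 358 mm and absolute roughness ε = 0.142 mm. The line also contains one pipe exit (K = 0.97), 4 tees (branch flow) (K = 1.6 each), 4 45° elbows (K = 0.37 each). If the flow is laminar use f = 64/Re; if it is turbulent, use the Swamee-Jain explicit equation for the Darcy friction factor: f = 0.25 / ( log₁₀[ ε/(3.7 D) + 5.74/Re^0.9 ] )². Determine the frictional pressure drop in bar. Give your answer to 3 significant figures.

Cross-sectional area A = πD²/4 = π(0.358)²/4 = 0.1007 m²; mean velocity V = Q/A = 0.094/0.1007 = 0.9338 m/s.
Reynolds number Re = ρVD/μ = 1250 · 0.9338 · 0.358 / 0.887 = 471.1.
Re < 2300 → laminar flow, so f = 64/Re = 64/471.1 = 0.1358 (the turbulent correlation is not needed).
Total minor-loss coefficient ΣK = 1·0.97 + 4·1.6 + 4·0.37 = 8.85.
ΔP = [f·L/D + ΣK]·(ρV²/2) = [0.1358·1490/0.358 + 8.85]·(1250·0.9338²/2) = [565.4 + 8.85]·545 = 3.13e+05 Pa.
ΔP = 3.13e+05 Pa = 3.13 bar.

ΔP ≈ 3.13 bar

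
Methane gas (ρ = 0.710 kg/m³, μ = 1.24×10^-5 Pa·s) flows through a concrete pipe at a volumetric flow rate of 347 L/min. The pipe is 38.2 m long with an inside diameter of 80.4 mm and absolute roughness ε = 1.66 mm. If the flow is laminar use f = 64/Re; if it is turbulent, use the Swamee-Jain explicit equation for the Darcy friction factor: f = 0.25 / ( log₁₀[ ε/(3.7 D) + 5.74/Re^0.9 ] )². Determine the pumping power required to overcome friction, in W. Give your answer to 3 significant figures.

P ≈ 0.0726 W

Q = 347 L/min = 347/60000 = 0.005783 m³/s.
Cross-sectional area A = πD²/4 = π(0.0804)²/4 = 0.005077 m²; mean velocity V = Q/A = 0.005783/0.005077 = 1.139 m/s.
Reynolds number Re = ρVD/μ = 0.71 · 1.139 · 0.0804 / 1.24e-05 = 5244.
Re > 4000 → turbulent. Relative roughness ε/D = 0.00166/0.0804 = 0.0206. Swamee-Jain: f = 0.25/(log₁₀[0.0206/3.7 + 5.74/5244^0.9])² = 0.25/(log₁₀[0.00558 + 0.00258])² = 0.25/(-2.088)² = 0.05732.
Darcy-Weisbach: ΔP = f(L/D)(ρV²/2) = 0.05732·(38.2/0.0804)·(0.71·1.139²/2) = 0.05732·475.1·0.4607 = 12.55 Pa.
Pumping power P = QΔP = 0.005783·12.55 = 0.07255 W = 0.0726 W.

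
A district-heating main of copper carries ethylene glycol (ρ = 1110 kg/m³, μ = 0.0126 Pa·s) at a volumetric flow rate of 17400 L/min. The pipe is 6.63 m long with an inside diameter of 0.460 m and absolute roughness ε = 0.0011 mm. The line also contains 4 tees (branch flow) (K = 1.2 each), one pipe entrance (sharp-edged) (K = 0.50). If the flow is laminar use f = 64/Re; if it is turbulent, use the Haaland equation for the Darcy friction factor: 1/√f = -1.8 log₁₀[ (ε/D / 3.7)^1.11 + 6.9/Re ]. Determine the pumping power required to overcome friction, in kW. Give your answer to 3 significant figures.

Q = 17400 L/min = 17400/60000 = 0.29 m³/s.
Cross-sectional area A = πD²/4 = π(0.46)²/4 = 0.1662 m²; mean velocity V = Q/A = 0.29/0.1662 = 1.745 m/s.
Reynolds number Re = ρVD/μ = 1110 · 1.745 · 0.46 / 0.0126 = 7.071e+04.
Re > 4000 → turbulent. Relative roughness ε/D = 1.1e-06/0.46 = 2.39e-06. Haaland: 1/√f = -1.8 log₁₀[(2.39e-06/3.7)^1.11 + 6.9/7.071e+04] = -1.8 log₁₀[1.35e-07 + 9.76e-05] = 7.218, so f = 0.01919.
Total minor-loss coefficient ΣK = 4·1.2 + 1·0.5 = 5.3.
ΔP = [f·L/D + ΣK]·(ρV²/2) = [0.01919·6.63/0.46 + 5.3]·(1110·1.745²/2) = [0.2766 + 5.3]·1690 = 9424 Pa.
Pumping power P = QΔP = 0.29·9424 = 2733 W = 2.73 kW.

P ≈ 2.73 kW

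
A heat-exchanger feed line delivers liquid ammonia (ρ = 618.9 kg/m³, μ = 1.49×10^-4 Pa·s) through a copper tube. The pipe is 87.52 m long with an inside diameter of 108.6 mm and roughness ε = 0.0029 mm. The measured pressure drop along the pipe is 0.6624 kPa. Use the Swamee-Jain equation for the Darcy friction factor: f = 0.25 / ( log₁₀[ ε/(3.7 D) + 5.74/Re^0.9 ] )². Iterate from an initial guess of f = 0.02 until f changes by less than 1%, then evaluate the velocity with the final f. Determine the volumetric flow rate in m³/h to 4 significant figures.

Rearranging Darcy-Weisbach: V = √(2·ΔP·D/(f·L·ρ)). With ε/D = 2.9e-06/0.1086 = 2.67e-05, iterate starting from f = 0.02:
  f = 0.02 → V = √(2·662.4·0.1086/(0.02·87.52·618.9)) = 0.3644 m/s; Re = ρVD/μ = 1.644e+05; f → 0.01636
  f = 0.01636 → V = 0.4029 m/s; Re = 1.818e+05; f → 0.01606
  f = 0.01606 → V = 0.4067 m/s; Re = 1.835e+05; f → 0.01603
Converged (Δf/f < 1%). With the final f = 0.01603: V = √(2·662.4·0.1086/(0.01603·87.52·618.9)) = 0.4071 m/s.
Q = V·A = 0.4071·(π/4·0.1086²) = 0.003771 m³/s = 13.58 m³/h.

Q ≈ 13.58 m³/h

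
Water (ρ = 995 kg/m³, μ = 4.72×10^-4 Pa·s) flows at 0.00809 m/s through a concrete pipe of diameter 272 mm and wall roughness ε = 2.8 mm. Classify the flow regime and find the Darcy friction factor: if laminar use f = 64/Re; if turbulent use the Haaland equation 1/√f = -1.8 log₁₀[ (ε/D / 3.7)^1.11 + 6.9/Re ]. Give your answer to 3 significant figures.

f ≈ 0.0482

Re = ρVD/μ = 995·0.00809·0.272/0.000472 = 4639.
Re > 4000 → turbulent. ε/D = 0.0028/0.272 = 0.0103; Haaland: 1/√f = -1.8 log₁₀[0.00146 + 0.00149] = 4.556, so f = 0.04818.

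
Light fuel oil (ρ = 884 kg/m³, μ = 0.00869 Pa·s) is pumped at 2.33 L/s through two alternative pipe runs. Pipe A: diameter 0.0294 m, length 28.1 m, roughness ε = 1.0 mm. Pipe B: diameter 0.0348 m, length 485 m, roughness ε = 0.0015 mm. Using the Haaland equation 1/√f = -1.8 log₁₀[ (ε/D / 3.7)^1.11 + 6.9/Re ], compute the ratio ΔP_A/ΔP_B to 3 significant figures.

Pipe A: V = Q/A = 0.00233/0.0006789 = 3.432 m/s; Re = 1.026e+04; ε/D = 0.034; Haaland → f = 0.06317; ΔP_A = f(L/D)(ρV²/2) = 3.144e+05 Pa.
Pipe B: V = Q/A = 0.00233/0.0009511 = 2.45 m/s; Re = 8672; ε/D = 4.31e-05; Haaland → f = 0.03217; ΔP_B = f(L/D)(ρV²/2) = 1.189e+06 Pa.
ΔP_A/ΔP_B = 3.144e+05/1.189e+06 = 0.264.

ΔP_A/ΔP_B ≈ 0.264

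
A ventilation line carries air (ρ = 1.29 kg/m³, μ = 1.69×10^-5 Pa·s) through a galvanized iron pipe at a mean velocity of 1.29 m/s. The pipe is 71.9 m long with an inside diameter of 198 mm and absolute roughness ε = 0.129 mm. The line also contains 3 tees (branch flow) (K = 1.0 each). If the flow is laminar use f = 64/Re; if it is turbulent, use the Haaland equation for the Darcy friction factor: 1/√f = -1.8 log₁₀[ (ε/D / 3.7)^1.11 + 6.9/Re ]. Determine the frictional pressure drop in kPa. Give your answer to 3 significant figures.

ΔP ≈ 0.0138 kPa

Reynolds number Re = ρVD/μ = 1.29 · 1.29 · 0.198 / 1.69e-05 = 1.95e+04.
Re > 4000 → turbulent. Relative roughness ε/D = 0.000129/0.198 = 0.000652. Haaland: 1/√f = -1.8 log₁₀[(0.000652/3.7)^1.11 + 6.9/1.95e+04] = -1.8 log₁₀[6.8e-05 + 0.000354] = 6.075, so f = 0.0271.
Total minor-loss coefficient ΣK = 3·1 = 3.
ΔP = [f·L/D + ΣK]·(ρV²/2) = [0.0271·71.9/0.198 + 3]·(1.29·1.29²/2) = [9.841 + 3]·1.073 = 13.78 Pa.
ΔP = 13.78 Pa = 0.0138 kPa.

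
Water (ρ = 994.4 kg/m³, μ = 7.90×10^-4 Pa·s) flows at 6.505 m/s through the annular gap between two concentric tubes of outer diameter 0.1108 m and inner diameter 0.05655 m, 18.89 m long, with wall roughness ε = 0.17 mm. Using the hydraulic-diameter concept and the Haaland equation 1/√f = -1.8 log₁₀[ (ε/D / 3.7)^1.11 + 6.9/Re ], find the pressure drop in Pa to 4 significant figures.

ΔP ≈ 196400 Pa

Hydraulic diameter D_h = 4A/P = D_o - D_i = 0.1108 - 0.05655 = 0.05425 m.
Re = ρVD_h/μ = 994.4·6.505·0.05425/0.00079 = 4.442e+05.
ε/D_h = 0.00017/0.05425 = 0.00313; Haaland gives 1/√f = -1.8 log₁₀[0.000389+1.55e-05] = 6.108, so f = 0.02681.
ΔP = f(L/D_h)(ρV²/2) = 0.02681·18.89/0.05425·2.104e+04 = 1.964e+05 Pa.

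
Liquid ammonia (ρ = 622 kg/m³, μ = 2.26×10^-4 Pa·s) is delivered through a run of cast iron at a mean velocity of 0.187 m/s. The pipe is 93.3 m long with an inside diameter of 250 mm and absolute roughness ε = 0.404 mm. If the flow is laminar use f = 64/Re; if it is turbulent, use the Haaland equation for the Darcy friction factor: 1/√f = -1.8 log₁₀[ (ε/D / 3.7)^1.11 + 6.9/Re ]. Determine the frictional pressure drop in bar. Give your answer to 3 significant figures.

ΔP ≈ 9.56×10^-4 bar

Reynolds number Re = ρVD/μ = 622 · 0.187 · 0.25 / 0.000226 = 1.287e+05.
Re > 4000 → turbulent. Relative roughness ε/D = 0.000404/0.25 = 0.00162. Haaland: 1/√f = -1.8 log₁₀[(0.00162/3.7)^1.11 + 6.9/1.287e+05] = -1.8 log₁₀[0.000186 + 5.36e-05] = 6.515, so f = 0.02356.
Darcy-Weisbach: ΔP = f(L/D)(ρV²/2) = 0.02356·(93.3/0.25)·(622·0.187²/2) = 0.02356·373.2·10.88 = 95.62 Pa.
ΔP = 95.62 Pa = 9.56×10^-4 bar.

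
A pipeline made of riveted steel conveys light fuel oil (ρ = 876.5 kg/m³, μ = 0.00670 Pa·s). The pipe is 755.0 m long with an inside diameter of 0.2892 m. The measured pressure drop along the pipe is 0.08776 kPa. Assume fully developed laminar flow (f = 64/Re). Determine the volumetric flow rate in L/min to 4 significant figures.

For laminar flow, f = 64/Re with Re = ρVD/μ, so Darcy-Weisbach reduces to ΔP = 32μLV/D². Solving for V: V = ΔP·D²/(32μL) = 87.76·(0.2892)²/(32·0.0067·755) = 0.04534 m/s.
Check: Re = ρVD/μ = 876.5·0.04534·0.2892/0.0067 = 1716 < 2300, so the laminar assumption holds.
Q = V·A = 0.04534·(π/4·0.2892²) = 0.002979 m³/s = 178.7 L/min.

Q ≈ 178.7 L/min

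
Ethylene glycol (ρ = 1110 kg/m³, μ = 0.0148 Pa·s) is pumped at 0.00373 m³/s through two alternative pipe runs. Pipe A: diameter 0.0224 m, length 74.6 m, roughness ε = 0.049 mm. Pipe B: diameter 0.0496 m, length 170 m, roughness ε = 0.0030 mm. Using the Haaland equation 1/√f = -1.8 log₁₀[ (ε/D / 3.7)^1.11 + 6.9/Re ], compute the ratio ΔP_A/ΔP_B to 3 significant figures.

ΔP_A/ΔP_B ≈ 21.3

Pipe A: V = Q/A = 0.00373/0.0003941 = 9.465 m/s; Re = 1.59e+04; ε/D = 0.00219; Haaland → f = 0.03095; ΔP_A = f(L/D)(ρV²/2) = 5.124e+06 Pa.
Pipe B: V = Q/A = 0.00373/0.001932 = 1.93 m/s; Re = 7181; ε/D = 6.05e-05; Haaland → f = 0.03395; ΔP_B = f(L/D)(ρV²/2) = 2.407e+05 Pa.
ΔP_A/ΔP_B = 5.124e+06/2.407e+05 = 21.3.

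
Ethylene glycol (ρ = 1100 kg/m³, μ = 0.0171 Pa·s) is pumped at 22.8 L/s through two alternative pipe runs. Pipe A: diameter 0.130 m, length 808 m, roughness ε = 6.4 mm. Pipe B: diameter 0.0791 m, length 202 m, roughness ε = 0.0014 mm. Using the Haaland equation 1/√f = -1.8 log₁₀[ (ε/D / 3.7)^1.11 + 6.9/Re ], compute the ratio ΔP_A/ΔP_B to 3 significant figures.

Pipe A: V = Q/A = 0.0228/0.01327 = 1.718 m/s; Re = 1.436e+04; ε/D = 0.0492; Haaland → f = 0.07289; ΔP_A = f(L/D)(ρV²/2) = 7.352e+05 Pa.
Pipe B: V = Q/A = 0.0228/0.004914 = 4.64 m/s; Re = 2.361e+04; ε/D = 1.77e-05; Haaland → f = 0.02474; ΔP_B = f(L/D)(ρV²/2) = 7.479e+05 Pa.
ΔP_A/ΔP_B = 7.352e+05/7.479e+05 = 0.983.

ΔP_A/ΔP_B ≈ 0.983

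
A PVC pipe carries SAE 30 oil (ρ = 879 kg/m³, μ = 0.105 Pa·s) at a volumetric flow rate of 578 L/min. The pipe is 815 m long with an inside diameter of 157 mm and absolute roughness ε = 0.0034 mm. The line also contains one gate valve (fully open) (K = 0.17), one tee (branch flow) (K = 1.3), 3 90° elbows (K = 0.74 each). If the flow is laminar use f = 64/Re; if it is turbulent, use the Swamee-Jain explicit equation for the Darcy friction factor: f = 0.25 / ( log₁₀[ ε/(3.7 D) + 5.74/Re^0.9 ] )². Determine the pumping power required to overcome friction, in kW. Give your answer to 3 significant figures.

P ≈ 0.536 kW

Q = 578 L/min = 578/60000 = 0.009633 m³/s.
Cross-sectional area A = πD²/4 = π(0.157)²/4 = 0.01936 m²; mean velocity V = Q/A = 0.009633/0.01936 = 0.4976 m/s.
Reynolds number Re = ρVD/μ = 879 · 0.4976 · 0.157 / 0.105 = 654.
Re < 2300 → laminar flow, so f = 64/Re = 64/654 = 0.09786 (the turbulent correlation is not needed).
Total minor-loss coefficient ΣK = 1·0.17 + 1·1.3 + 3·0.74 = 3.69.
ΔP = [f·L/D + ΣK]·(ρV²/2) = [0.09786·815/0.157 + 3.69]·(879·0.4976²/2) = [508 + 3.69]·108.8 = 5.568e+04 Pa.
Pumping power P = QΔP = 0.009633·5.568e+04 = 536.4 W = 0.536 kW.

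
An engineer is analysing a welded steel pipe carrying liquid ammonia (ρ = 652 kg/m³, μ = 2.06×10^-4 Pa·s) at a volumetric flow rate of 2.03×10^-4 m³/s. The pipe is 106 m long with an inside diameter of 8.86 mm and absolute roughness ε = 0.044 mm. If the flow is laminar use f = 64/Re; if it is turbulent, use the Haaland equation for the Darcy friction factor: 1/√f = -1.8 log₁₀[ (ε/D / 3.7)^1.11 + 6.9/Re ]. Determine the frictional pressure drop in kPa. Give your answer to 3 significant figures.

ΔP ≈ 1320 kPa

Cross-sectional area A = πD²/4 = π(0.00886)²/4 = 6.165e-05 m²; mean velocity V = Q/A = 0.000203/6.165e-05 = 3.293 m/s.
Reynolds number Re = ρVD/μ = 652 · 3.293 · 0.00886 / 0.000206 = 9.233e+04.
Re > 4000 → turbulent. Relative roughness ε/D = 4.4e-05/0.00886 = 0.00497. Haaland: 1/√f = -1.8 log₁₀[(0.00497/3.7)^1.11 + 6.9/9.233e+04] = -1.8 log₁₀[0.000648 + 7.47e-05] = 5.653, so f = 0.03129.
Darcy-Weisbach: ΔP = f(L/D)(ρV²/2) = 0.03129·(106/0.00886)·(652·3.293²/2) = 0.03129·1.196e+04·3534 = 1.323e+06 Pa.
ΔP = 1.323e+06 Pa = 1320 kPa.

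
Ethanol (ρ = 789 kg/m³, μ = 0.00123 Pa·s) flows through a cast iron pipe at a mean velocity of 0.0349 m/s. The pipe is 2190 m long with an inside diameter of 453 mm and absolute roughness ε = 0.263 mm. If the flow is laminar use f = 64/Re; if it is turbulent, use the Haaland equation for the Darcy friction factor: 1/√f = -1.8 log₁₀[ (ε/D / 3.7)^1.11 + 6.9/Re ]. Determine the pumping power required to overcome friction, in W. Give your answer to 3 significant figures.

P ≈ 0.411 W

Reynolds number Re = ρVD/μ = 789 · 0.0349 · 0.453 / 0.00123 = 1.014e+04.
Re > 4000 → turbulent. Relative roughness ε/D = 0.000263/0.453 = 0.000581. Haaland: 1/√f = -1.8 log₁₀[(0.000581/3.7)^1.11 + 6.9/1.014e+04] = -1.8 log₁₀[5.99e-05 + 0.00068] = 5.635, so f = 0.03149.
Darcy-Weisbach: ΔP = f(L/D)(ρV²/2) = 0.03149·(2190/0.453)·(789·0.0349²/2) = 0.03149·4834·0.4805 = 73.15 Pa.
Q = V·A = 0.0349·0.1612 = 0.005625 m³/s.
Pumping power P = QΔP = 0.005625·73.15 = 0.4115 W = 0.411 W.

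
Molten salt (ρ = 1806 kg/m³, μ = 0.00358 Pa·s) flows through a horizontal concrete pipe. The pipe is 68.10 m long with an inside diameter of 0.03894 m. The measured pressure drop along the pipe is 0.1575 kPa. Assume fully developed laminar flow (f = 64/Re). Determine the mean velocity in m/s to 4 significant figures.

For laminar flow, f = 64/Re with Re = ρVD/μ, so Darcy-Weisbach reduces to ΔP = 32μLV/D². Solving for V: V = ΔP·D²/(32μL) = 157.5·(0.03894)²/(32·0.00358·68.1) = 0.03061 m/s.
Check: Re = ρVD/μ = 1806·0.03061·0.03894/0.00358 = 601.3 < 2300, so the laminar assumption holds.

V ≈ 0.03061 m/s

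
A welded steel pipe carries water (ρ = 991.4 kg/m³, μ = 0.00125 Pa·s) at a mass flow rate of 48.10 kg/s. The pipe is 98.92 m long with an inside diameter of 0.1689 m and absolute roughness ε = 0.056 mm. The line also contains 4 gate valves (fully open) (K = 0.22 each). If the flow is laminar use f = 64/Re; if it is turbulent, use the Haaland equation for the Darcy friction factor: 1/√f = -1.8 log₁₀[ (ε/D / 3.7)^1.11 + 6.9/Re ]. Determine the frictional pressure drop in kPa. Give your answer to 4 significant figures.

A = πD²/4 = π(0.1689)²/4 = 0.02241 m²; mean velocity V = ṁ/(ρA) = 48.1/(991.4 · 0.02241) = 2.165 m/s.
Reynolds number Re = ρVD/μ = 991.4 · 2.165 · 0.1689 / 0.00125 = 2.901e+05.
Re > 4000 → turbulent. Relative roughness ε/D = 5.6e-05/0.1689 = 0.000332. Haaland: 1/√f = -1.8 log₁₀[(0.000332/3.7)^1.11 + 6.9/2.901e+05] = -1.8 log₁₀[3.21e-05 + 2.38e-05] = 7.654, so f = 0.01707.
Total minor-loss coefficient ΣK = 4·0.22 = 0.88.
ΔP = [f·L/D + ΣK]·(ρV²/2) = [0.01707·98.92/0.1689 + 0.88]·(991.4·2.165²/2) = [9.997 + 0.88]·2324 = 2.528e+04 Pa.
ΔP = 2.528e+04 Pa = 25.28 kPa.

ΔP ≈ 25.28 kPa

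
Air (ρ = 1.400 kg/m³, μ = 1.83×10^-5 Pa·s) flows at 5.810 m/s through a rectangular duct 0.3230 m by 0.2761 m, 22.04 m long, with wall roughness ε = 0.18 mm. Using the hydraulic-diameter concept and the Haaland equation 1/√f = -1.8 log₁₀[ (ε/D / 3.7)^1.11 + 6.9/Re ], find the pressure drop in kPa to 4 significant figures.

ΔP ≈ 0.03478 kPa

Hydraulic diameter D_h = 4A/P = 4·(0.323·0.2761)/(2·(0.323+0.2761)) = 0.3567/1.198 = 0.2977 m.
Re = ρVD_h/μ = 1.4·5.81·0.2977/1.83e-05 = 1.323e+05.
ε/D_h = 0.00018/0.2977 = 0.000605; Haaland gives 1/√f = -1.8 log₁₀[6.26e-05+5.21e-05] = 7.092, so f = 0.01988.
ΔP = f(L/D_h)(ρV²/2) = 0.01988·22.04/0.2977·23.63 = 34.78 Pa.
ΔP = 0.03478 kPa.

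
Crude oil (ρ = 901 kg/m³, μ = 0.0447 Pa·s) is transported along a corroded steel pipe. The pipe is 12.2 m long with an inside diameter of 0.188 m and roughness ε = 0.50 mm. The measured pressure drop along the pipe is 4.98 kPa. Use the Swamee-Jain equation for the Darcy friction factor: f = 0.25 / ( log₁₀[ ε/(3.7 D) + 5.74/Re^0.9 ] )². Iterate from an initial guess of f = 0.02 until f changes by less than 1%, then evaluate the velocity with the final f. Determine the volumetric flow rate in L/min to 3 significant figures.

Q ≈ 3590 L/min

Rearranging Darcy-Weisbach: V = √(2·ΔP·D/(f·L·ρ)). With ε/D = 0.0005/0.188 = 0.00266, iterate starting from f = 0.02:
  f = 0.02 → V = √(2·4980·0.188/(0.02·12.2·901)) = 2.918 m/s; Re = ρVD/μ = 1.106e+04; f → 0.03452
  f = 0.03452 → V = 2.222 m/s; Re = 8418; f → 0.03644
  f = 0.03644 → V = 2.162 m/s; Re = 8194; f → 0.03665
Converged (Δf/f < 1%). With the final f = 0.03665: V = √(2·4980·0.188/(0.03665·12.2·901)) = 2.156 m/s.
Q = V·A = 2.156·(π/4·0.188²) = 0.05985 m³/s = 3590 L/min.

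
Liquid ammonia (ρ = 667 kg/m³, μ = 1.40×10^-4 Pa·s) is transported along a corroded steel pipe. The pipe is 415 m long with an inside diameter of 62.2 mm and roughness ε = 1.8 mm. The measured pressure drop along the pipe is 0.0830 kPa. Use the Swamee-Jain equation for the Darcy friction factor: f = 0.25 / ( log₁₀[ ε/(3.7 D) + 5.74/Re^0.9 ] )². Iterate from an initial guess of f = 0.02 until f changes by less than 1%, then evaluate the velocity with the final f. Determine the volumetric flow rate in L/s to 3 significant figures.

Rearranging Darcy-Weisbach: V = √(2·ΔP·D/(f·L·ρ)). With ε/D = 0.0018/0.0622 = 0.0289, iterate starting from f = 0.02:
  f = 0.02 → V = √(2·83·0.0622/(0.02·415·667)) = 0.04319 m/s; Re = ρVD/μ = 1.28e+04; f → 0.05967
  f = 0.05967 → V = 0.025 m/s; Re = 7409; f → 0.06171
  f = 0.06171 → V = 0.02459 m/s; Re = 7286; f → 0.06179
Converged (Δf/f < 1%). With the final f = 0.06179: V = √(2·83·0.0622/(0.06179·415·667)) = 0.02457 m/s.
Q = V·A = 0.02457·(π/4·0.0622²) = 7.466e-05 m³/s = 0.0747 L/s.

Q ≈ 0.0747 L/s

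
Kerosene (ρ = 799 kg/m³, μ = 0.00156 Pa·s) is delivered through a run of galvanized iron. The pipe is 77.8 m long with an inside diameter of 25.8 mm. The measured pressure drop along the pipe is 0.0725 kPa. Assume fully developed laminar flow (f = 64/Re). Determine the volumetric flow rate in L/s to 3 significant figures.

For laminar flow, f = 64/Re with Re = ρVD/μ, so Darcy-Weisbach reduces to ΔP = 32μLV/D². Solving for V: V = ΔP·D²/(32μL) = 72.5·(0.0258)²/(32·0.00156·77.8) = 0.01243 m/s.
Check: Re = ρVD/μ = 799·0.01243·0.0258/0.00156 = 164.2 < 2300, so the laminar assumption holds.
Q = V·A = 0.01243·(π/4·0.0258²) = 6.496e-06 m³/s = 0.00650 L/s.

Q ≈ 0.00650 L/s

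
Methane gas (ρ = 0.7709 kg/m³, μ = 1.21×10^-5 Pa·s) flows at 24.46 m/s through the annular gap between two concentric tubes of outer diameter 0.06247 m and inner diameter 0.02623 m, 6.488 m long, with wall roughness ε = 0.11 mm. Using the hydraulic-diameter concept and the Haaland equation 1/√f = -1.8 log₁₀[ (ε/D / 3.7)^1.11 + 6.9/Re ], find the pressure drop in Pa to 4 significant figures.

ΔP ≈ 1168 Pa

Hydraulic diameter D_h = 4A/P = D_o - D_i = 0.06247 - 0.02623 = 0.03624 m.
Re = ρVD_h/μ = 0.7709·24.46·0.03624/1.21e-05 = 5.648e+04.
ε/D_h = 0.00011/0.03624 = 0.00304; Haaland gives 1/√f = -1.8 log₁₀[0.000375+0.000122] = 5.946, so f = 0.02829.
ΔP = f(L/D_h)(ρV²/2) = 0.02829·6.488/0.03624·230.6 = 1168 Pa.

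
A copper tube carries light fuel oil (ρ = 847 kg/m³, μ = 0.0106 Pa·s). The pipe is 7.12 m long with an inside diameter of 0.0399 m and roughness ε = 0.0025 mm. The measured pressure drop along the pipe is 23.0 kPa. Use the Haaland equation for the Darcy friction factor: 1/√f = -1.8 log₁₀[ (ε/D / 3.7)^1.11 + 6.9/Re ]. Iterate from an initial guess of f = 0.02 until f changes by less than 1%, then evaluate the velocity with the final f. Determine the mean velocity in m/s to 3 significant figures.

Rearranging Darcy-Weisbach: V = √(2·ΔP·D/(f·L·ρ)). With ε/D = 2.5e-06/0.0399 = 6.27e-05, iterate starting from f = 0.02:
  f = 0.02 → V = √(2·2.3e+04·0.0399/(0.02·7.12·847)) = 3.901 m/s; Re = ρVD/μ = 1.244e+04; f → 0.02919
  f = 0.02919 → V = 3.229 m/s; Re = 1.03e+04; f → 0.0307
  f = 0.0307 → V = 3.148 m/s; Re = 1.004e+04; f → 0.03092
Converged (Δf/f < 1%). With the final f = 0.03092: V = √(2·2.3e+04·0.0399/(0.03092·7.12·847)) = 3.138 m/s.

V ≈ 3.14 m/s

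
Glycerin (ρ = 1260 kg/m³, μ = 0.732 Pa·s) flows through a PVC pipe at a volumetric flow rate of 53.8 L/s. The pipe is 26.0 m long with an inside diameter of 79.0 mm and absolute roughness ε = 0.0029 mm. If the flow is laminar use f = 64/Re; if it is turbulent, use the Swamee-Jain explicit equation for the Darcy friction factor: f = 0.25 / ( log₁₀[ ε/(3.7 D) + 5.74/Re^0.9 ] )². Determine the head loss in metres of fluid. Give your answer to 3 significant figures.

h_f ≈ 86.7 m

Q = 53.8 L/s = 53.8/1000 = 0.0538 m³/s.
Cross-sectional area A = πD²/4 = π(0.079)²/4 = 0.004902 m²; mean velocity V = Q/A = 0.0538/0.004902 = 10.98 m/s.
Reynolds number Re = ρVD/μ = 1260 · 10.98 · 0.079 / 0.732 = 1493.
Re < 2300 → laminar flow, so f = 64/Re = 64/1493 = 0.04288 (the turbulent correlation is not needed).
Darcy-Weisbach: ΔP = f(L/D)(ρV²/2) = 0.04288·(26/0.079)·(1260·10.98²/2) = 0.04288·329.1·7.59e+04 = 1.071e+06 Pa.
Head loss h_f = ΔP/(ρg) = 1.071e+06/(1260·9.81) = 86.7 m.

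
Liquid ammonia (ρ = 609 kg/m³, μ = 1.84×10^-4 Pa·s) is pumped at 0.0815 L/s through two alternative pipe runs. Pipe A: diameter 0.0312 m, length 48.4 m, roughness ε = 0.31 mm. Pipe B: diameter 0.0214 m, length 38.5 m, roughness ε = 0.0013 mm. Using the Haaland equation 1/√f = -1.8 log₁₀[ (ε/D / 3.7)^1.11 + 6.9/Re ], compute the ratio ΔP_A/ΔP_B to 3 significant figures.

ΔP_A/ΔP_B ≈ 0.297

Pipe A: V = Q/A = 8.15e-05/0.0007645 = 0.1066 m/s; Re = 1.101e+04; ε/D = 0.00994; Haaland → f = 0.04255; ΔP_A = f(L/D)(ρV²/2) = 228.4 Pa.
Pipe B: V = Q/A = 8.15e-05/0.0003597 = 0.2266 m/s; Re = 1.605e+04; ε/D = 6.07e-05; Haaland → f = 0.02731; ΔP_B = f(L/D)(ρV²/2) = 768.2 Pa.
ΔP_A/ΔP_B = 228.4/768.2 = 0.297.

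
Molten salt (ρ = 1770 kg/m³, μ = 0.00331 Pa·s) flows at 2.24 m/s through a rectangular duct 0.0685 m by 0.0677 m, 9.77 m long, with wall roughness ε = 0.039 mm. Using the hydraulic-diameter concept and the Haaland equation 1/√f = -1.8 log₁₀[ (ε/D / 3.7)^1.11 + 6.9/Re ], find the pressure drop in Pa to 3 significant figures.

ΔP ≈ 13300 Pa

Hydraulic diameter D_h = 4A/P = 4·(0.0685·0.0677)/(2·(0.0685+0.0677)) = 0.01855/0.2724 = 0.0681 m.
Re = ρVD_h/μ = 1770·2.24·0.0681/0.00331 = 8.157e+04.
ε/D_h = 3.9e-05/0.0681 = 0.000573; Haaland gives 1/√f = -1.8 log₁₀[5.9e-05+8.46e-05] = 6.917, so f = 0.0209.
ΔP = f(L/D_h)(ρV²/2) = 0.0209·9.77/0.0681·4441 = 1.331e+04 Pa.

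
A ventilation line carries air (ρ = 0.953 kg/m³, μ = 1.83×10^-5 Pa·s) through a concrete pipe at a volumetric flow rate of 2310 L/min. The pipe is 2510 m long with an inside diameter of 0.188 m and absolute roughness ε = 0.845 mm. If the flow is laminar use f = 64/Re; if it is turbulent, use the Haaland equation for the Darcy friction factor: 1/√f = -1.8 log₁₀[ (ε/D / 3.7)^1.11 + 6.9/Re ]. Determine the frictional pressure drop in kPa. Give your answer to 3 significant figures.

Q = 2310 L/min = 2310/60000 = 0.0385 m³/s.
Cross-sectional area A = πD²/4 = π(0.188)²/4 = 0.02776 m²; mean velocity V = Q/A = 0.0385/0.02776 = 1.387 m/s.
Reynolds number Re = ρVD/μ = 0.953 · 1.387 · 0.188 / 1.83e-05 = 1.358e+04.
Re > 4000 → turbulent. Relative roughness ε/D = 0.000845/0.188 = 0.00449. Haaland: 1/√f = -1.8 log₁₀[(0.00449/3.7)^1.11 + 6.9/1.358e+04] = -1.8 log₁₀[0.00058 + 0.000508] = 5.334, so f = 0.03515.
Darcy-Weisbach: ΔP = f(L/D)(ρV²/2) = 0.03515·(2510/0.188)·(0.953·1.387²/2) = 0.03515·1.335e+04·0.9166 = 430.2 Pa.
ΔP = 430.2 Pa = 0.430 kPa.

ΔP ≈ 0.430 kPa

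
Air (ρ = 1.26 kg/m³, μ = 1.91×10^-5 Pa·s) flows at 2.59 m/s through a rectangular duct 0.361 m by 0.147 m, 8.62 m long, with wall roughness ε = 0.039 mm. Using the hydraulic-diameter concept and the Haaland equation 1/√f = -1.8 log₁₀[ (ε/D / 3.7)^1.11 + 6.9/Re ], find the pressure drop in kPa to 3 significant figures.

ΔP ≈ 0.00398 kPa

Hydraulic diameter D_h = 4A/P = 4·(0.361·0.147)/(2·(0.361+0.147)) = 0.2123/1.016 = 0.2089 m.
Re = ρVD_h/μ = 1.26·2.59·0.2089/1.91e-05 = 3.57e+04.
ε/D_h = 3.9e-05/0.2089 = 0.000187; Haaland gives 1/√f = -1.8 log₁₀[1.7e-05+0.000193] = 6.619, so f = 0.02283.
ΔP = f(L/D_h)(ρV²/2) = 0.02283·8.62/0.2089·4.226 = 3.98 Pa.
ΔP = 0.00398 kPa.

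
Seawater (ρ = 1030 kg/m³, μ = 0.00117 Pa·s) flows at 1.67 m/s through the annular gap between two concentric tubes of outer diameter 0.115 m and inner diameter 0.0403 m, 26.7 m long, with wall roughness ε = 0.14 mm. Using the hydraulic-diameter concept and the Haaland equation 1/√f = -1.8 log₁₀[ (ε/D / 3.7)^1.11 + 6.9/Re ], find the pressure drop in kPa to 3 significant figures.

Hydraulic diameter D_h = 4A/P = D_o - D_i = 0.115 - 0.0403 = 0.0747 m.
Re = ρVD_h/μ = 1030·1.67·0.0747/0.00117 = 1.098e+05.
ε/D_h = 0.00014/0.0747 = 0.00187; Haaland gives 1/√f = -1.8 log₁₀[0.00022+6.28e-05] = 6.388, so f = 0.02451.
ΔP = f(L/D_h)(ρV²/2) = 0.02451·26.7/0.0747·1436 = 1.258e+04 Pa.
ΔP = 12.6 kPa.

ΔP ≈ 12.6 kPa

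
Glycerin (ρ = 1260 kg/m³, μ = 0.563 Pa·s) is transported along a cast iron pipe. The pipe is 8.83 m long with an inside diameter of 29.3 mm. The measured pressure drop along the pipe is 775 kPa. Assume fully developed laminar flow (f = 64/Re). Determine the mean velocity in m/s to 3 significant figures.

V ≈ 4.18 m/s

For laminar flow, f = 64/Re with Re = ρVD/μ, so Darcy-Weisbach reduces to ΔP = 32μLV/D². Solving for V: V = ΔP·D²/(32μL) = 7.75e+05·(0.0293)²/(32·0.563·8.83) = 4.182 m/s.
Check: Re = ρVD/μ = 1260·4.182·0.0293/0.563 = 274.3 < 2300, so the laminar assumption holds.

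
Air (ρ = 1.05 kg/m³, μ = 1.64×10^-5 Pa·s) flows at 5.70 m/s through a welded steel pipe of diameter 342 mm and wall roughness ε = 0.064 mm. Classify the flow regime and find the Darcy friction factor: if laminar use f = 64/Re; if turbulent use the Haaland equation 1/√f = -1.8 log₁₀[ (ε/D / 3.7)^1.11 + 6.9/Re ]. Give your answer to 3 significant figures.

Re = ρVD/μ = 1.05·5.7·0.342/1.64e-05 = 1.248e+05.
Re > 4000 → turbulent. ε/D = 6.4e-05/0.342 = 0.000187; Haaland: 1/√f = -1.8 log₁₀[1.7e-05 + 5.53e-05] = 7.453, so f = 0.018.

f ≈ 0.0180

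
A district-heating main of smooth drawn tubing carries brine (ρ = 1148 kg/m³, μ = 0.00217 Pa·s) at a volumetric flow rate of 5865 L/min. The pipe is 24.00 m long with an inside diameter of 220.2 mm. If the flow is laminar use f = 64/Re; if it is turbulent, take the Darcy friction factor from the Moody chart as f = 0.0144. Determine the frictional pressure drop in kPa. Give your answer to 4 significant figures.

ΔP ≈ 5.935 kPa

Q = 5865 L/min = 5865/60000 = 0.09775 m³/s.
Cross-sectional area A = πD²/4 = π(0.2202)²/4 = 0.03808 m²; mean velocity V = Q/A = 0.09775/0.03808 = 2.567 m/s.
Reynolds number Re = ρVD/μ = 1148 · 2.567 · 0.2202 / 0.00217 = 2.99e+05.
Re > 4000 → turbulent; use the Moody-chart value f = 0.0144.
Darcy-Weisbach: ΔP = f(L/D)(ρV²/2) = 0.0144·(24/0.2202)·(1148·2.567²/2) = 0.0144·109·3782 = 5935 Pa.
ΔP = 5935 Pa = 5.935 kPa.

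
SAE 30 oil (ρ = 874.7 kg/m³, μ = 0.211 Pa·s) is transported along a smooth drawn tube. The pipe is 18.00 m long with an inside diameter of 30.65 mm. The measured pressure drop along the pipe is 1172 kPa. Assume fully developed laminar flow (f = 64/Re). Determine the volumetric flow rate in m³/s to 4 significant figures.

Q ≈ 0.006684 m³/s

For laminar flow, f = 64/Re with Re = ρVD/μ, so Darcy-Weisbach reduces to ΔP = 32μLV/D². Solving for V: V = ΔP·D²/(32μL) = 1.172e+06·(0.03065)²/(32·0.211·18) = 9.059 m/s.
Check: Re = ρVD/μ = 874.7·9.059·0.03065/0.211 = 1151 < 2300, so the laminar assumption holds.
Q = V·A = 9.059·(π/4·0.03065²) = 0.006684 m³/s = 0.006684 m³/s.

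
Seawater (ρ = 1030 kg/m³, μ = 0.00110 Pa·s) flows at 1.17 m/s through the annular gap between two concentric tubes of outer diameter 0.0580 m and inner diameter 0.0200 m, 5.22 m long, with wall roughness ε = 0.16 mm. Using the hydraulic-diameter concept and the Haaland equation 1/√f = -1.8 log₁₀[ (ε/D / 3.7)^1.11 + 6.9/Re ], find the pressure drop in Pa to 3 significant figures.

ΔP ≈ 3010 Pa

Hydraulic diameter D_h = 4A/P = D_o - D_i = 0.058 - 0.02 = 0.038 m.
Re = ρVD_h/μ = 1030·1.17·0.038/0.0011 = 4.163e+04.
ε/D_h = 0.00016/0.038 = 0.00421; Haaland gives 1/√f = -1.8 log₁₀[0.00054+0.000166] = 5.673, so f = 0.03108.
ΔP = f(L/D_h)(ρV²/2) = 0.03108·5.22/0.038·705 = 3010 Pa.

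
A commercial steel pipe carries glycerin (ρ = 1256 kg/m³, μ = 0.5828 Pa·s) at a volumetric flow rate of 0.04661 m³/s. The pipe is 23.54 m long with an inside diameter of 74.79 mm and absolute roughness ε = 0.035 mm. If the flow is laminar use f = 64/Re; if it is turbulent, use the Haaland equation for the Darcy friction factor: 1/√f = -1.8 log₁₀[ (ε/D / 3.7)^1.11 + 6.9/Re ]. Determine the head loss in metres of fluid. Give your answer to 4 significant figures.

Cross-sectional area A = πD²/4 = π(0.07479)²/4 = 0.004393 m²; mean velocity V = Q/A = 0.04661/0.004393 = 10.61 m/s.
Reynolds number Re = ρVD/μ = 1256 · 10.61 · 0.07479 / 0.583 = 1710.
Re < 2300 → laminar flow, so f = 64/Re = 64/1710 = 0.03743 (the turbulent correlation is not needed).
Darcy-Weisbach: ΔP = f(L/D)(ρV²/2) = 0.03743·(23.54/0.07479)·(1256·10.61²/2) = 0.03743·314.7·7.069e+04 = 8.327e+05 Pa.
Head loss h_f = ΔP/(ρg) = 8.327e+05/(1256·9.81) = 67.58 m.

h_f ≈ 67.58 m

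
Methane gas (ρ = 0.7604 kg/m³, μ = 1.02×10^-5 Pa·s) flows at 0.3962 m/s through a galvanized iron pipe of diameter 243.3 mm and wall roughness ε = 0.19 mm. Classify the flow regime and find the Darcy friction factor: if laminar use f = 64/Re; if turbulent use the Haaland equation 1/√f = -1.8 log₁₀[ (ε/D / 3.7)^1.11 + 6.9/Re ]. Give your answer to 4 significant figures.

f ≈ 0.03472

Re = ρVD/μ = 0.7604·0.3962·0.2433/1.02e-05 = 7186.
Re > 4000 → turbulent. ε/D = 0.00019/0.2433 = 0.000781; Haaland: 1/√f = -1.8 log₁₀[8.32e-05 + 0.00096] = 5.367, so f = 0.03472.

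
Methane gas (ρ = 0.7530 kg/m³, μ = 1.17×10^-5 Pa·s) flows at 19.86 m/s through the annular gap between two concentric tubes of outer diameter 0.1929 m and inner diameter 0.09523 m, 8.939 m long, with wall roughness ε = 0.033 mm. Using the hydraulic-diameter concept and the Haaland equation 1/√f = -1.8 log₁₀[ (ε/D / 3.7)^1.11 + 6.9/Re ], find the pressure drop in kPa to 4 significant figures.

ΔP ≈ 0.2551 kPa

Hydraulic diameter D_h = 4A/P = D_o - D_i = 0.1929 - 0.09523 = 0.09767 m.
Re = ρVD_h/μ = 0.753·19.86·0.09767/1.17e-05 = 1.248e+05.
ε/D_h = 3.3e-05/0.09767 = 0.000338; Haaland gives 1/√f = -1.8 log₁₀[3.28e-05+5.53e-05] = 7.299, so f = 0.01877.
ΔP = f(L/D_h)(ρV²/2) = 0.01877·8.939/0.09767·148.5 = 255.1 Pa.
ΔP = 0.2551 kPa.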